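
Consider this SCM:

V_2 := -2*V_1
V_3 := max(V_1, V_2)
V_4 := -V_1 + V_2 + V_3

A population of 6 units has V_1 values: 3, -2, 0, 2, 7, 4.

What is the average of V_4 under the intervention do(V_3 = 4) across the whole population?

Every unit gets V_3=4 under the intervention. V_4 values become -5, 10, 4, -2, -17, -8; E[V_4|do(V_3=4)] = -3.

-3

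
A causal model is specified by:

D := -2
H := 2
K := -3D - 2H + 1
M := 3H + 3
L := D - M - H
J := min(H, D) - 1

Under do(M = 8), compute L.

Intervening sets M = 8 and removes its equation (M := 3H + 3).
L = D - M - H  [with D=-2, M=8, H=2]  = -12

-12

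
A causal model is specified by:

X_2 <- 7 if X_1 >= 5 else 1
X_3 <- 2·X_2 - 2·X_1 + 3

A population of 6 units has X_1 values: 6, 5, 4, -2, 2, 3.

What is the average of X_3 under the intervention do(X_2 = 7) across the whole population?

11

Every unit gets X_2=7 under the intervention. X_3 values become 5, 7, 9, 21, 13, 11; E[X_3|do(X_2=7)] = 11.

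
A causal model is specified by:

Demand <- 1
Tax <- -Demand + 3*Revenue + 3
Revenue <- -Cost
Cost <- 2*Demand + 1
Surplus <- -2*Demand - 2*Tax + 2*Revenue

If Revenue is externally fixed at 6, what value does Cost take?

3

Under do(Revenue=6), the mechanism Revenue <- -Cost is discarded; Revenue is fixed at 6.
Since Cost is not a descendant of the intervened variable, it is unaffected.
Cost = 2*Demand + 1  [with Demand=1]  = 3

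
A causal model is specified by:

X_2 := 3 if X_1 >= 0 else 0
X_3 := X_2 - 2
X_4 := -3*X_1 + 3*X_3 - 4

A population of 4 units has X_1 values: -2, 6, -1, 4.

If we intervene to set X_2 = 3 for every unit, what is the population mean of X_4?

Under do(X_2=3), X_2's equation is replaced by X_2=3 for every unit. Per-unit X_4: 5, -19, 2, -13. Mean = -6.25.

-6.25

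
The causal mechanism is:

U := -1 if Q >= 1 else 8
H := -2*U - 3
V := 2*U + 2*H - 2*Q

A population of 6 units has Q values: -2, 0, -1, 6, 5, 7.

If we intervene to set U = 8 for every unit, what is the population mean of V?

-27

The intervention sets U=8 in all 6 units regardless of Q. Recomputing V per unit gives -18, -22, -20, -34, -32, -36; average -27.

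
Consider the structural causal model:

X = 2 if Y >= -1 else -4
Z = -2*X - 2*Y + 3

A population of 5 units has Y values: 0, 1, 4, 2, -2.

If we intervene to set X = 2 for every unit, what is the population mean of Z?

The intervention sets X=2 in all 5 units regardless of Y. Recomputing Z per unit gives -1, -3, -9, -5, 3; average -3.

-3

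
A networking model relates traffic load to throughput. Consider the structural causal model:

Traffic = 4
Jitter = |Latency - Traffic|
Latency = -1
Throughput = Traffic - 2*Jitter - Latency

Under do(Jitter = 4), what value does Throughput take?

-3

The intervention breaks the incoming arrows to Jitter: Jitter = |Latency - Traffic| no longer applies, and Jitter = 4.
Throughput = Traffic - 2*Jitter - Latency  [with Traffic=4, Jitter=4, Latency=-1]  = -3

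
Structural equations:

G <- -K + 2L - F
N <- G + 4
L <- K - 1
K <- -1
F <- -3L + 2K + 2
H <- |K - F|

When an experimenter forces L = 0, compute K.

-1

Under do(L=0), the mechanism L <- K - 1 is discarded; L is fixed at 0.
K is not downstream of the intervention, so its value is determined by the original equations.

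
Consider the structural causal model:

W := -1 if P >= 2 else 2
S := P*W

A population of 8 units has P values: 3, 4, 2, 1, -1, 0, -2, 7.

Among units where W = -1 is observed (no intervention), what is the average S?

-4

Conditioning on W=-1 selects the 4 unit(s) with P ∈ {3, 4, 2, 7}. Their S values: -3, -4, -2, -7. Mean = -4.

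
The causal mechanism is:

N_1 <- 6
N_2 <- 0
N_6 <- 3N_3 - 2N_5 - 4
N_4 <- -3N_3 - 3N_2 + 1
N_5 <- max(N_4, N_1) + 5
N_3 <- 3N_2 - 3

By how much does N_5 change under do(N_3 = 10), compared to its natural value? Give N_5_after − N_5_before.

do(N_3=10) replaces the equation N_3 <- 3N_2 - 3 with the constant N_3 = 10.
N_4 = -3N_3 - 3N_2 + 1  [with N_3=10, N_2=0]  = -29
N_5 = max(N_4, N_1) + 5  [with N_4=-29, N_1=6]  = 11
Without intervention: N_3 = 3N_2 - 3  [with N_2=0]  = -3; N_4 = -3N_3 - 3N_2 + 1  [with N_3=-3, N_2=0]  = 10; N_5 = max(N_4, N_1) + 5  [with N_4=10, N_1=6]  = 15.
Change = 11 − 15 = -4.

-4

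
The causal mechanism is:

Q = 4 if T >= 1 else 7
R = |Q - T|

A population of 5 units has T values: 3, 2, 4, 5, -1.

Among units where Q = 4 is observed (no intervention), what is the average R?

Observing Q=4 restricts to units where Q's equation naturally yields 4: T ∈ {3, 2, 4, 5}. In that subpopulation R = 1, 2, 0, 1, mean 1.

1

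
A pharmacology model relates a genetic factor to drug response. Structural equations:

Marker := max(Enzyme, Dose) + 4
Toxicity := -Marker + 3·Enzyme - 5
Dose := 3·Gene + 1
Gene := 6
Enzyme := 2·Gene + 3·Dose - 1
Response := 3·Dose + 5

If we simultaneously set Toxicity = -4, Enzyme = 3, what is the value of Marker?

Under do(Toxicity = -4, Enzyme = 3), each intervened variable's structural equation is replaced by its fixed value.
Dose = 3·Gene + 1  [with Gene=6]  = 19
Marker = max(Enzyme, Dose) + 4  [with Enzyme=3, Dose=19]  = 23

23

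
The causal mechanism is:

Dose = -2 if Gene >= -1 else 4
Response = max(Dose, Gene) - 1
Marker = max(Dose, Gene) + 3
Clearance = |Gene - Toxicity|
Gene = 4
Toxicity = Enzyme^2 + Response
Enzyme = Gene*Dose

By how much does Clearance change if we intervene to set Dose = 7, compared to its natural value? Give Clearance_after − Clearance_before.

Under do(Dose=7), the mechanism Dose = -2 if Gene >= -1 else 4 is discarded; Dose is fixed at 7.
Enzyme = Gene*Dose  [with Gene=4, Dose=7]  = 28
Response = max(Dose, Gene) - 1  [with Dose=7, Gene=4]  = 6
Toxicity = Enzyme^2 + Response  [with Enzyme=28, Response=6]  = 790
Clearance = |Gene - Toxicity|  [with Gene=4, Toxicity=790]  = 786
Without intervention: Dose = -2 if Gene >= -1 else 4  [with Gene=4]  = -2; Enzyme = Gene*Dose  [with Gene=4, Dose=-2]  = -8; Response = max(Dose, Gene) - 1  [with Dose=-2, Gene=4]  = 3; Toxicity = Enzyme^2 + Response  [with Enzyme=-8, Response=3]  = 67; Clearance = |Gene - Toxicity|  [with Gene=4, Toxicity=67]  = 63.
Change = 786 − 63 = 723.

723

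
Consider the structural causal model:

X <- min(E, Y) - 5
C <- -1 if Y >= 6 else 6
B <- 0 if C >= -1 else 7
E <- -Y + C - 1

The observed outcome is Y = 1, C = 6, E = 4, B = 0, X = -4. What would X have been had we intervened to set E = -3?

do(E=-3) replaces the equation E <- -Y + C - 1 with the constant E = -3.
X = min(E, Y) - 5  [with E=-3, Y=1]  = -8

-8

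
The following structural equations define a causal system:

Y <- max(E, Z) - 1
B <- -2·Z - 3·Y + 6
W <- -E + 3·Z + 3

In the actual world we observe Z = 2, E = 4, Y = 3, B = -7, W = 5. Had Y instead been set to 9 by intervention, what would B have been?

-25

The intervention breaks the incoming arrows to Y: Y <- max(E, Z) - 1 no longer applies, and Y = 9.
B = -2·Z - 3·Y + 6  [with Z=2, Y=9]  = -25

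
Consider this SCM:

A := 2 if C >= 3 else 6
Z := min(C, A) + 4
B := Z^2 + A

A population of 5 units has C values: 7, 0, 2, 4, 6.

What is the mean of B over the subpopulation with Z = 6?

39

E[B|Z=6] averages over only the 4 units with Z=6 (C = 7, 2, 4, 6): B = 38, 42, 38, 38, mean 39.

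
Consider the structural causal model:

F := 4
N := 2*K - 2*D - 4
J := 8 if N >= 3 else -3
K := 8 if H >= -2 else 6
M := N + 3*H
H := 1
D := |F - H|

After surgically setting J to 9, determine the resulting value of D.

do(J=9) replaces the equation J := 8 if N >= 3 else -3 with the constant J = 9.
D is not downstream of the intervention, so its value is determined by the original equations.
D = |F - H|  [with F=4, H=1]  = 3

3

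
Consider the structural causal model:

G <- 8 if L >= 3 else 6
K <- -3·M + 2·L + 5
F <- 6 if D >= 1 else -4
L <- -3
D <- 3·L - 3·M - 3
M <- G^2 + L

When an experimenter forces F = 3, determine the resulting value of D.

do(F=3) replaces the equation F <- 6 if D >= 1 else -4 with the constant F = 3.
No directed path runs from F to D, so D keeps its natural value.
G = 8 if L >= 3 else 6  [with L=-3]  = 6
M = G^2 + L  [with G=6, L=-3]  = 33
D = 3·L - 3·M - 3  [with L=-3, M=33]  = -111

-111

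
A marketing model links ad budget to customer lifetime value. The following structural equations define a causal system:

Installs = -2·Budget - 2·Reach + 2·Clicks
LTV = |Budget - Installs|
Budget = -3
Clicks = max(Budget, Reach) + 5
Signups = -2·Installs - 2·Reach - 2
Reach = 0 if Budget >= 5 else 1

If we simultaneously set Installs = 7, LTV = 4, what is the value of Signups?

Setting Installs = 7, LTV = 4 by intervention discards those variables' equations.
Reach = 0 if Budget >= 5 else 1  [with Budget=-3]  = 1
Signups = -2·Installs - 2·Reach - 2  [with Installs=7, Reach=1]  = -18

-18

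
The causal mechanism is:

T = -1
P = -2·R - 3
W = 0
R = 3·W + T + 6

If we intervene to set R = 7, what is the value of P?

The intervention breaks the incoming arrows to R: R = 3·W + T + 6 no longer applies, and R = 7.
P = -2·R - 3  [with R=7]  = -17

-17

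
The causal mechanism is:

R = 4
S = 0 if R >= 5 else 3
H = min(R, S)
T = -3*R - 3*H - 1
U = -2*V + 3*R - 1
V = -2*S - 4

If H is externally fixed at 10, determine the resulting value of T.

-43

Intervening sets H = 10 and removes its equation (H = min(R, S)).
T = -3*R - 3*H - 1  [with R=4, H=10]  = -43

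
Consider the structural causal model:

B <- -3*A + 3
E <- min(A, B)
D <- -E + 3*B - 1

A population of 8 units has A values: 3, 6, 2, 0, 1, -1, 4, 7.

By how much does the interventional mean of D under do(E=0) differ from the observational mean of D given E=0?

-20.25

Under do(E=0), E's equation is replaced by E=0 for every unit. Per-unit D: -19, -46, -10, 8, -1, 17, -28, -55. Mean = -16.75.
E[D|E=0] averages over only the 2 units with E=0 (A = 0, 1): D = 8, -1, mean 3.5.
Difference = -16.75 − 3.5 = -20.25.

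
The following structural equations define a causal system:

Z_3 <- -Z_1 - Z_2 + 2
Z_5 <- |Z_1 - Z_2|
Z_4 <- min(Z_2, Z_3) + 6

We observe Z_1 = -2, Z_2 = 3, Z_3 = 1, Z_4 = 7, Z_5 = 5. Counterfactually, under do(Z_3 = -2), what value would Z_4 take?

4

The intervention breaks the incoming arrows to Z_3: Z_3 <- -Z_1 - Z_2 + 2 no longer applies, and Z_3 = -2.
Z_4 = min(Z_2, Z_3) + 6  [with Z_2=3, Z_3=-2]  = 4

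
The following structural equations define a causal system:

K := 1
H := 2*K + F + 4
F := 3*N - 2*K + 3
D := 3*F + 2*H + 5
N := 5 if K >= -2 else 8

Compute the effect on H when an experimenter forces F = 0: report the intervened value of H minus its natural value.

-16

The intervention breaks the incoming arrows to F: F := 3*N - 2*K + 3 no longer applies, and F = 0.
H = 2*K + F + 4  [with K=1, F=0]  = 6
Without intervention: N = 5 if K >= -2 else 8  [with K=1]  = 5; F = 3*N - 2*K + 3  [with N=5, K=1]  = 16; H = 2*K + F + 4  [with K=1, F=16]  = 22.
Change = 6 − 22 = -16.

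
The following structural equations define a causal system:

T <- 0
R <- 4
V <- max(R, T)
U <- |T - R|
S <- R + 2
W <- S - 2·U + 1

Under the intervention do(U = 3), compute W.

Under do(U=3), the mechanism U <- |T - R| is discarded; U is fixed at 3.
S = R + 2  [with R=4]  = 6
W = S - 2·U + 1  [with S=6, U=3]  = 1

1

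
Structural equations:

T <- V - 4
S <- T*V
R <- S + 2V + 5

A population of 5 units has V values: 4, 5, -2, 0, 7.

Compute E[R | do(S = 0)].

10.6

Every unit gets S=0 under the intervention. R values become 13, 15, 1, 5, 19; E[R|do(S=0)] = 10.6.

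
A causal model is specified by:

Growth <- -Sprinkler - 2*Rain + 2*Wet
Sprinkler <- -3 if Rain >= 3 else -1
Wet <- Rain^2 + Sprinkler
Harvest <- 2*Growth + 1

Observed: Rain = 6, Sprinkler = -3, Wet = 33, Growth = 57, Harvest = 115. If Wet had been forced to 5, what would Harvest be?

do(Wet=5) replaces the equation Wet <- Rain^2 + Sprinkler with the constant Wet = 5.
Sprinkler = -3 if Rain >= 3 else -1  [with Rain=6]  = -3
Growth = -Sprinkler - 2*Rain + 2*Wet  [with Sprinkler=-3, Rain=6, Wet=5]  = 1
Harvest = 2*Growth + 1  [with Growth=1]  = 3

3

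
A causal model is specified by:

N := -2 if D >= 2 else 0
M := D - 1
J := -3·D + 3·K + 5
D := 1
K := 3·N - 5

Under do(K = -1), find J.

The intervention breaks the incoming arrows to K: K := 3·N - 5 no longer applies, and K = -1.
J = -3·D + 3·K + 5  [with D=1, K=-1]  = -1

-1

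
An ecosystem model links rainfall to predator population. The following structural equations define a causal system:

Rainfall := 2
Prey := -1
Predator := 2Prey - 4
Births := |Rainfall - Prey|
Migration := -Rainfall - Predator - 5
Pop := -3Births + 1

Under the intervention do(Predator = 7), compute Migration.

do(Predator=7) replaces the equation Predator := 2Prey - 4 with the constant Predator = 7.
Migration = -Rainfall - Predator - 5  [with Rainfall=2, Predator=7]  = -14

-14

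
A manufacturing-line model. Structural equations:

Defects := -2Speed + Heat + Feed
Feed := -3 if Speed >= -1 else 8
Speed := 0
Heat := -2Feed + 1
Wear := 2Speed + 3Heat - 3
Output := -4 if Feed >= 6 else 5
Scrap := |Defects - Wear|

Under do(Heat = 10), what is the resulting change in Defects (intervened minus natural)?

3

do(Heat=10) replaces the equation Heat := -2Feed + 1 with the constant Heat = 10.
Feed = -3 if Speed >= -1 else 8  [with Speed=0]  = -3
Defects = -2Speed + Heat + Feed  [with Speed=0, Heat=10, Feed=-3]  = 7
Without intervention: Feed = -3 if Speed >= -1 else 8  [with Speed=0]  = -3; Heat = -2Feed + 1  [with Feed=-3]  = 7; Defects = -2Speed + Heat + Feed  [with Speed=0, Heat=7, Feed=-3]  = 4.
Change = 7 − 4 = 3.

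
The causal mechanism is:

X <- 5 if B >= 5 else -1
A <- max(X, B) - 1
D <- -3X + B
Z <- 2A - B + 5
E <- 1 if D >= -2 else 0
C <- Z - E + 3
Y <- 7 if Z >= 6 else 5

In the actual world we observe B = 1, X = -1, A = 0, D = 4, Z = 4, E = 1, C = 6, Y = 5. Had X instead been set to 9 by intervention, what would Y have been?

do(X=9) replaces the equation X <- 5 if B >= 5 else -1 with the constant X = 9.
A = max(X, B) - 1  [with X=9, B=1]  = 8
Z = 2A - B + 5  [with A=8, B=1]  = 20
Y = 7 if Z >= 6 else 5  [with Z=20]  = 7

7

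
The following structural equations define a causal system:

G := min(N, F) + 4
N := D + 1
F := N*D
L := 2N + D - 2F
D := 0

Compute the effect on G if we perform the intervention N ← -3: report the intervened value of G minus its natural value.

do(N=-3) replaces the equation N := D + 1 with the constant N = -3.
F = N*D  [with N=-3, D=0]  = 0
G = min(N, F) + 4  [with N=-3, F=0]  = 1
Without intervention: N = D + 1  [with D=0]  = 1; F = N*D  [with N=1, D=0]  = 0; G = min(N, F) + 4  [with N=1, F=0]  = 4.
Change = 1 − 4 = -3.

-3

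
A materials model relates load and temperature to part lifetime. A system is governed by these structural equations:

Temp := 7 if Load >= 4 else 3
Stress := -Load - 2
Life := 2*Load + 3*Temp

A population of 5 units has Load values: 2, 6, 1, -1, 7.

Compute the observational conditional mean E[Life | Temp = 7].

Conditioning on Temp=7 selects the 2 unit(s) with Load ∈ {6, 7}. Their Life values: 33, 35. Mean = 34.

34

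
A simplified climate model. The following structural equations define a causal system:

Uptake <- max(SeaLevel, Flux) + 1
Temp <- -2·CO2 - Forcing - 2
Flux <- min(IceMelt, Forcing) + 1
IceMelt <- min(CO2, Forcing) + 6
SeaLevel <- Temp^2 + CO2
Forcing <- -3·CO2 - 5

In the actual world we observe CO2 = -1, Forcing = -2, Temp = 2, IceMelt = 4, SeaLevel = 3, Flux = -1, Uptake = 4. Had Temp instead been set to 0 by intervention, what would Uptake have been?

The intervention breaks the incoming arrows to Temp: Temp <- -2·CO2 - Forcing - 2 no longer applies, and Temp = 0.
Forcing = -3·CO2 - 5  [with CO2=-1]  = -2
IceMelt = min(CO2, Forcing) + 6  [with CO2=-1, Forcing=-2]  = 4
SeaLevel = Temp^2 + CO2  [with Temp=0, CO2=-1]  = -1
Flux = min(IceMelt, Forcing) + 1  [with IceMelt=4, Forcing=-2]  = -1
Uptake = max(SeaLevel, Flux) + 1  [with SeaLevel=-1, Flux=-1]  = 0

0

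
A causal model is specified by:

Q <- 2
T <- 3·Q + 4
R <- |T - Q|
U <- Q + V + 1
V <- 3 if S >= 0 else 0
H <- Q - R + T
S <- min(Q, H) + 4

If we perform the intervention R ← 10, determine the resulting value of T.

Under do(R=10), the mechanism R <- |T - Q| is discarded; R is fixed at 10.
Since T is not a descendant of the intervened variable, it is unaffected.
T = 3·Q + 4  [with Q=2]  = 10

10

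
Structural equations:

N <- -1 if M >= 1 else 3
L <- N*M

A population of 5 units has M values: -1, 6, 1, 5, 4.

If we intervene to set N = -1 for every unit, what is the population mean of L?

-3

Under do(N=-1), N's equation is replaced by N=-1 for every unit. Per-unit L: 1, -6, -1, -5, -4. Mean = -3.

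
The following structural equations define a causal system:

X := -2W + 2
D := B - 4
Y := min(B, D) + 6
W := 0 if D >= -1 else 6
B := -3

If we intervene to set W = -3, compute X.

8

The intervention breaks the incoming arrows to W: W := 0 if D >= -1 else 6 no longer applies, and W = -3.
X = -2W + 2  [with W=-3]  = 8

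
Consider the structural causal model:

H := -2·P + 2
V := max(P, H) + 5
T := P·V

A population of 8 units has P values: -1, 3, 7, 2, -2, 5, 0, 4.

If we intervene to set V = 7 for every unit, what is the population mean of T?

15.75

do(V=7) breaks V's dependence on P. With V=7 fixed, T across the units is -7, 21, 49, 14, -14, 35, 0, 28, mean 15.75.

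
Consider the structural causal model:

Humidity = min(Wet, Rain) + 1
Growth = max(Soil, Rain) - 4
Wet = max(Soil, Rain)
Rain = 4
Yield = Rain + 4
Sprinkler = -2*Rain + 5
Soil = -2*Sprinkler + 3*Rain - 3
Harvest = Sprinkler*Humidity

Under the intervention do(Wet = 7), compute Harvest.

do(Wet=7) replaces the equation Wet = max(Soil, Rain) with the constant Wet = 7.
Sprinkler = -2*Rain + 5  [with Rain=4]  = -3
Humidity = min(Wet, Rain) + 1  [with Wet=7, Rain=4]  = 5
Harvest = Sprinkler*Humidity  [with Sprinkler=-3, Humidity=5]  = -15

-15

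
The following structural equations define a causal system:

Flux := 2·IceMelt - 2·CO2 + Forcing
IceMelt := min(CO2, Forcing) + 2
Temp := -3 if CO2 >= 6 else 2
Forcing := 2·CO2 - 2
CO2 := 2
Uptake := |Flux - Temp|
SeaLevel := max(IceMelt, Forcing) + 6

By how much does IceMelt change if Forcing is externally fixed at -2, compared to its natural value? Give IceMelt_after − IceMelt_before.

Under do(Forcing=-2), the mechanism Forcing := 2·CO2 - 2 is discarded; Forcing is fixed at -2.
IceMelt = min(CO2, Forcing) + 2  [with CO2=2, Forcing=-2]  = 0
Without intervention: Forcing = 2·CO2 - 2  [with CO2=2]  = 2; IceMelt = min(CO2, Forcing) + 2  [with CO2=2, Forcing=2]  = 4.
Change = 0 − 4 = -4.

-4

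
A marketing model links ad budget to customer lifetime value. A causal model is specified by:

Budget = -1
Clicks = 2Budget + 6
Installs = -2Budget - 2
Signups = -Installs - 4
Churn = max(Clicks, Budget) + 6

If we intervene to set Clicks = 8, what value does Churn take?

14

do(Clicks=8) replaces the equation Clicks = 2Budget + 6 with the constant Clicks = 8.
Churn = max(Clicks, Budget) + 6  [with Clicks=8, Budget=-1]  = 14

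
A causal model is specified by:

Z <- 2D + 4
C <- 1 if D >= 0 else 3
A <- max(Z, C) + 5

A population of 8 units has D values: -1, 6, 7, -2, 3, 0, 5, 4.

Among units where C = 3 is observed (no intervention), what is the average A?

Conditioning on C=3 selects the 2 unit(s) with D ∈ {-1, -2}. Their A values: 8, 8. Mean = 8.

8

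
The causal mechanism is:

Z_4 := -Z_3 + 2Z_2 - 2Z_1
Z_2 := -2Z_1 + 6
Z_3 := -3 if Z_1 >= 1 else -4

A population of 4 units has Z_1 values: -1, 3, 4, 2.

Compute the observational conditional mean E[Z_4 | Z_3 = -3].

E[Z_4|Z_3=-3] averages over only the 3 units with Z_3=-3 (Z_1 = 3, 4, 2): Z_4 = -3, -9, 3, mean -3.

-3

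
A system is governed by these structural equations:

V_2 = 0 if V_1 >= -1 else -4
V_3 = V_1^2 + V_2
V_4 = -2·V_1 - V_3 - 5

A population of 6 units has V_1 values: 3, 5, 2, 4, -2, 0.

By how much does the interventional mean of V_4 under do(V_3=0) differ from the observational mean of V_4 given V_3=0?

Under do(V_3=0), V_3's equation is replaced by V_3=0 for every unit. Per-unit V_4: -11, -15, -9, -13, -1, -5. Mean = -9.
E[V_4|V_3=0] averages over only the 2 units with V_3=0 (V_1 = -2, 0): V_4 = -1, -5, mean -3.
Difference = -9 − (-3) = -6.

-6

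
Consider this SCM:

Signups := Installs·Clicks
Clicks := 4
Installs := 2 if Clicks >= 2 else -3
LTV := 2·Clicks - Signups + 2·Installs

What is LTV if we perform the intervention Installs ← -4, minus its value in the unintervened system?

12

Under do(Installs=-4), the mechanism Installs := 2 if Clicks >= 2 else -3 is discarded; Installs is fixed at -4.
Signups = Installs·Clicks  [with Installs=-4, Clicks=4]  = -16
LTV = 2·Clicks - Signups + 2·Installs  [with Clicks=4, Signups=-16, Installs=-4]  = 16
Without intervention: Installs = 2 if Clicks >= 2 else -3  [with Clicks=4]  = 2; Signups = Installs·Clicks  [with Installs=2, Clicks=4]  = 8; LTV = 2·Clicks - Signups + 2·Installs  [with Clicks=4, Signups=8, Installs=2]  = 4.
Change = 16 − 4 = 12.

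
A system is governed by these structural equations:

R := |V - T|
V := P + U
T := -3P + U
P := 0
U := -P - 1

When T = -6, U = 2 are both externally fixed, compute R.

8

The joint intervention fixes T = -6, U = 2, removing each variable's own equation.
V = P + U  [with P=0, U=2]  = 2
R = |V - T|  [with V=2, T=-6]  = 8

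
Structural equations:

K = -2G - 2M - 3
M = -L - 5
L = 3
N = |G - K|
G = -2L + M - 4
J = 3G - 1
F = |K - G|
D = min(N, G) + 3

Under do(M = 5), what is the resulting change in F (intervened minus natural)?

Under do(M=5), the mechanism M = -L - 5 is discarded; M is fixed at 5.
G = -2L + M - 4  [with L=3, M=5]  = -5
K = -2G - 2M - 3  [with G=-5, M=5]  = -3
F = |K - G|  [with K=-3, G=-5]  = 2
Without intervention: M = -L - 5  [with L=3]  = -8; G = -2L + M - 4  [with L=3, M=-8]  = -18; K = -2G - 2M - 3  [with G=-18, M=-8]  = 49; F = |K - G|  [with K=49, G=-18]  = 67.
Change = 2 − 67 = -65.

-65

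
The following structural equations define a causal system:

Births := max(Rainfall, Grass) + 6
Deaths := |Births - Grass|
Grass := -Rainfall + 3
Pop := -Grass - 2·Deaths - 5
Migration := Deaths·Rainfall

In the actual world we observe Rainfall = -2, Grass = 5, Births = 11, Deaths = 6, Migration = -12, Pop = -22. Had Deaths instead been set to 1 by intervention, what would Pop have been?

-12

Under do(Deaths=1), the mechanism Deaths := |Births - Grass| is discarded; Deaths is fixed at 1.
Grass = -Rainfall + 3  [with Rainfall=-2]  = 5
Pop = -Grass - 2·Deaths - 5  [with Grass=5, Deaths=1]  = -12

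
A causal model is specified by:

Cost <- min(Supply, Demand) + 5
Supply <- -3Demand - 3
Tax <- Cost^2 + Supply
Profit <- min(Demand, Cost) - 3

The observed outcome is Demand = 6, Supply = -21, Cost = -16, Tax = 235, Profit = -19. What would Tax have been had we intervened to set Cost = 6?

15

The intervention breaks the incoming arrows to Cost: Cost <- min(Supply, Demand) + 5 no longer applies, and Cost = 6.
Supply = -3Demand - 3  [with Demand=6]  = -21
Tax = Cost^2 + Supply  [with Cost=6, Supply=-21]  = 15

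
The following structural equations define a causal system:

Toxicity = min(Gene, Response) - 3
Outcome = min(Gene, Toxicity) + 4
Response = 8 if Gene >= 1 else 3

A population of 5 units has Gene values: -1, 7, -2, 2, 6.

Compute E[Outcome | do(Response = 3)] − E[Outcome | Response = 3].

Under do(Response=3), Response's equation is replaced by Response=3 for every unit. Per-unit Outcome: 0, 4, -1, 3, 4. Mean = 2.
E[Outcome|Response=3] averages over only the 2 units with Response=3 (Gene = -1, -2): Outcome = 0, -1, mean -0.5.
Difference = 2 − (-0.5) = 2.5.

2.5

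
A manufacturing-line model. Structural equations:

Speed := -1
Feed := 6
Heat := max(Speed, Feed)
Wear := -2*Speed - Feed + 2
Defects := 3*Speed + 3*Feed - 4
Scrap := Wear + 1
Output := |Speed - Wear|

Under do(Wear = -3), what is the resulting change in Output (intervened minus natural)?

The intervention breaks the incoming arrows to Wear: Wear := -2*Speed - Feed + 2 no longer applies, and Wear = -3.
Output = |Speed - Wear|  [with Speed=-1, Wear=-3]  = 2
Without intervention: Wear = -2*Speed - Feed + 2  [with Speed=-1, Feed=6]  = -2; Output = |Speed - Wear|  [with Speed=-1, Wear=-2]  = 1.
Change = 2 − 1 = 1.

1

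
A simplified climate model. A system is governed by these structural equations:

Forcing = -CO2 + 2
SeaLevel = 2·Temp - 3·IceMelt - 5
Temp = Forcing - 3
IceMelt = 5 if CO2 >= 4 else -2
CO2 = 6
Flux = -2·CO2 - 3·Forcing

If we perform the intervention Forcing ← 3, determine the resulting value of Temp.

The intervention breaks the incoming arrows to Forcing: Forcing = -CO2 + 2 no longer applies, and Forcing = 3.
Temp = Forcing - 3  [with Forcing=3]  = 0

0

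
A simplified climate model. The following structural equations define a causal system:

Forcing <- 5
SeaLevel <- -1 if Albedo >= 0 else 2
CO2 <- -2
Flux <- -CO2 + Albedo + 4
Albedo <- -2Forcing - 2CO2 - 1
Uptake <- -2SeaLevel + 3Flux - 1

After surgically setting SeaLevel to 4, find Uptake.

-12

Under do(SeaLevel=4), the mechanism SeaLevel <- -1 if Albedo >= 0 else 2 is discarded; SeaLevel is fixed at 4.
Albedo = -2Forcing - 2CO2 - 1  [with Forcing=5, CO2=-2]  = -7
Flux = -CO2 + Albedo + 4  [with CO2=-2, Albedo=-7]  = -1
Uptake = -2SeaLevel + 3Flux - 1  [with SeaLevel=4, Flux=-1]  = -12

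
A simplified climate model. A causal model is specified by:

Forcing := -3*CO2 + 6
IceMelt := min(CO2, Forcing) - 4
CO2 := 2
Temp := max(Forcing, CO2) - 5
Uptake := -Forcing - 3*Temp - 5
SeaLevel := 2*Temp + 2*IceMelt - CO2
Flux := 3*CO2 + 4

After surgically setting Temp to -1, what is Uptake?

The intervention breaks the incoming arrows to Temp: Temp := max(Forcing, CO2) - 5 no longer applies, and Temp = -1.
Forcing = -3*CO2 + 6  [with CO2=2]  = 0
Uptake = -Forcing - 3*Temp - 5  [with Forcing=0, Temp=-1]  = -2

-2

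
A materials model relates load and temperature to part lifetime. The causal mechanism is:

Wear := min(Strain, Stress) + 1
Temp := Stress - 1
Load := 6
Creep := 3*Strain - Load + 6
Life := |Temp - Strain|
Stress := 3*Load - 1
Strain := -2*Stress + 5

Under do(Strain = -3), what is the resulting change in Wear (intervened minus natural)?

26

The intervention breaks the incoming arrows to Strain: Strain := -2*Stress + 5 no longer applies, and Strain = -3.
Stress = 3*Load - 1  [with Load=6]  = 17
Wear = min(Strain, Stress) + 1  [with Strain=-3, Stress=17]  = -2
Without intervention: Stress = 3*Load - 1  [with Load=6]  = 17; Strain = -2*Stress + 5  [with Stress=17]  = -29; Wear = min(Strain, Stress) + 1  [with Strain=-29, Stress=17]  = -28.
Change = -2 − (-28) = 26.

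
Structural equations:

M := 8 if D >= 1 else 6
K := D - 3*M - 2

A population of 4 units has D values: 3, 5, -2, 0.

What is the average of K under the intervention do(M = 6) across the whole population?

Every unit gets M=6 under the intervention. K values become -17, -15, -22, -20; E[K|do(M=6)] = -18.5.

-18.5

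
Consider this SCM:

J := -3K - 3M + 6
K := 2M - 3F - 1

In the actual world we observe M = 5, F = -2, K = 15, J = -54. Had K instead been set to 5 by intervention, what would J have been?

The intervention breaks the incoming arrows to K: K := 2M - 3F - 1 no longer applies, and K = 5.
J = -3K - 3M + 6  [with K=5, M=5]  = -24

-24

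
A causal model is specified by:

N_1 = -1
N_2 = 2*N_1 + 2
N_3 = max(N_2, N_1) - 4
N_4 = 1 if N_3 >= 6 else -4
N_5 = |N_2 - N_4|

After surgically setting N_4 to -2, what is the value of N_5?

Intervening sets N_4 = -2 and removes its equation (N_4 = 1 if N_3 >= 6 else -4).
N_2 = 2*N_1 + 2  [with N_1=-1]  = 0
N_5 = |N_2 - N_4|  [with N_2=0, N_4=-2]  = 2

2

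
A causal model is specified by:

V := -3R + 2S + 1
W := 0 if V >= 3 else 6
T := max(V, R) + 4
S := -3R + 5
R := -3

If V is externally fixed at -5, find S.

14

Under do(V=-5), the mechanism V := -3R + 2S + 1 is discarded; V is fixed at -5.
Since S is not a descendant of the intervened variable, it is unaffected.
S = -3R + 5  [with R=-3]  = 14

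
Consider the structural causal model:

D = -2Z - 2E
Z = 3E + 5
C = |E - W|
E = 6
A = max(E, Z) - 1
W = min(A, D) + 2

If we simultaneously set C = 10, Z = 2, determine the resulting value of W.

-14

The joint intervention fixes C = 10, Z = 2, removing each variable's own equation.
D = -2Z - 2E  [with Z=2, E=6]  = -16
A = max(E, Z) - 1  [with E=6, Z=2]  = 5
W = min(A, D) + 2  [with A=5, D=-16]  = -14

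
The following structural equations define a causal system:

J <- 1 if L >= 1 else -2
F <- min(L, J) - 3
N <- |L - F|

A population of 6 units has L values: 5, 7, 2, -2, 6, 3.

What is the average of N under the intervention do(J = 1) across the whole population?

do(J=1) breaks J's dependence on L. With J=1 fixed, N across the units is 7, 9, 4, 3, 8, 5, mean 6.

6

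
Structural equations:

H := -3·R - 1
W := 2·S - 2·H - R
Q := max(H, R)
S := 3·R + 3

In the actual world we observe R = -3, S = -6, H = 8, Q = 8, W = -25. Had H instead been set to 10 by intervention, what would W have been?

do(H=10) replaces the equation H := -3·R - 1 with the constant H = 10.
S = 3·R + 3  [with R=-3]  = -6
W = 2·S - 2·H - R  [with S=-6, H=10, R=-3]  = -29

-29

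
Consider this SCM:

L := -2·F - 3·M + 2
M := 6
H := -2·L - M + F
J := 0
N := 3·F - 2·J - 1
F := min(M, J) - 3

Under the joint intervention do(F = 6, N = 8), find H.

Setting F = 6, N = 8 by intervention discards those variables' equations.
L = -2·F - 3·M + 2  [with F=6, M=6]  = -28
H = -2·L - M + F  [with L=-28, M=6, F=6]  = 56

56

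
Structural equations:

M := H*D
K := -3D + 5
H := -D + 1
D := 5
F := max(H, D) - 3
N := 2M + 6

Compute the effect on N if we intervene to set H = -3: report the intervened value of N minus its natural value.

10

The intervention breaks the incoming arrows to H: H := -D + 1 no longer applies, and H = -3.
M = H*D  [with H=-3, D=5]  = -15
N = 2M + 6  [with M=-15]  = -24
Without intervention: H = -D + 1  [with D=5]  = -4; M = H*D  [with H=-4, D=5]  = -20; N = 2M + 6  [with M=-20]  = -34.
Change = -24 − (-34) = 10.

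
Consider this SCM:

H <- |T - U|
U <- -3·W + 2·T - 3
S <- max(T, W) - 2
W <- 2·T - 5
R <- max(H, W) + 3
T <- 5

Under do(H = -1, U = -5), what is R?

The joint intervention fixes H = -1, U = -5, removing each variable's own equation.
W = 2·T - 5  [with T=5]  = 5
R = max(H, W) + 3  [with H=-1, W=5]  = 8

8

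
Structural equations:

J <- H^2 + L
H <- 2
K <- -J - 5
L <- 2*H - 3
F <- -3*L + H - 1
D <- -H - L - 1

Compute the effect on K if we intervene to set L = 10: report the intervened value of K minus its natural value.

-9

Under do(L=10), the mechanism L <- 2*H - 3 is discarded; L is fixed at 10.
J = H^2 + L  [with H=2, L=10]  = 14
K = -J - 5  [with J=14]  = -19
Without intervention: L = 2*H - 3  [with H=2]  = 1; J = H^2 + L  [with H=2, L=1]  = 5; K = -J - 5  [with J=5]  = -10.
Change = -19 − (-10) = -9.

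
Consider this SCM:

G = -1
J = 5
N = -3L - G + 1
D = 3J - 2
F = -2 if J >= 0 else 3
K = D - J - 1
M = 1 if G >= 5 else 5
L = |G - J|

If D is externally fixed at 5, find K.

The intervention breaks the incoming arrows to D: D = 3J - 2 no longer applies, and D = 5.
K = D - J - 1  [with D=5, J=5]  = -1

-1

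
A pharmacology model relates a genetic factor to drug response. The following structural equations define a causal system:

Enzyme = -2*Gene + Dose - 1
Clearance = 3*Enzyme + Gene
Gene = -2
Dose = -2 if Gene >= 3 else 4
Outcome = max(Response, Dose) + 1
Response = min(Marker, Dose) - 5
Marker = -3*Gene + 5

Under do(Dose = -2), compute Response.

do(Dose=-2) replaces the equation Dose = -2 if Gene >= 3 else 4 with the constant Dose = -2.
Marker = -3*Gene + 5  [with Gene=-2]  = 11
Response = min(Marker, Dose) - 5  [with Marker=11, Dose=-2]  = -7

-7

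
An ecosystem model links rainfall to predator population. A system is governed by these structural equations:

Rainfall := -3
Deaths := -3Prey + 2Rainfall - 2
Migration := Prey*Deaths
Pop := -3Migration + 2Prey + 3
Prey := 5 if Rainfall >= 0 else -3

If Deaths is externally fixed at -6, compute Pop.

do(Deaths=-6) replaces the equation Deaths := -3Prey + 2Rainfall - 2 with the constant Deaths = -6.
Prey = 5 if Rainfall >= 0 else -3  [with Rainfall=-3]  = -3
Migration = Prey*Deaths  [with Prey=-3, Deaths=-6]  = 18
Pop = -3Migration + 2Prey + 3  [with Migration=18, Prey=-3]  = -57

-57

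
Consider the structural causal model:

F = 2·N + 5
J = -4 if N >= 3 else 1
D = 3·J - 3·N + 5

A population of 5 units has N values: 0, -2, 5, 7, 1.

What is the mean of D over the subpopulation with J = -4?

-25

E[D|J=-4] averages over only the 2 units with J=-4 (N = 5, 7): D = -22, -28, mean -25.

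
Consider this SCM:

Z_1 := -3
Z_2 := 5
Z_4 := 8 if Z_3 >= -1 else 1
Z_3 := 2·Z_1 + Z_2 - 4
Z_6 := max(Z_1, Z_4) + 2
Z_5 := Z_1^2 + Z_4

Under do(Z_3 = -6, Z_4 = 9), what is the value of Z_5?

18

Setting Z_3 = -6, Z_4 = 9 by intervention discards those variables' equations.
Z_5 = Z_1^2 + Z_4  [with Z_1=-3, Z_4=9]  = 18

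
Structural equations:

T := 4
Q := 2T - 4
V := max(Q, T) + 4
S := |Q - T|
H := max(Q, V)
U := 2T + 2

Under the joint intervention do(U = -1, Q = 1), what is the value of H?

The joint intervention fixes U = -1, Q = 1, removing each variable's own equation.
V = max(Q, T) + 4  [with Q=1, T=4]  = 8
H = max(Q, V)  [with Q=1, V=8]  = 8

8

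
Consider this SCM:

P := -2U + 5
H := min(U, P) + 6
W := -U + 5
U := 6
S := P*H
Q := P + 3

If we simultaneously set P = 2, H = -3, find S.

The joint intervention fixes P = 2, H = -3, removing each variable's own equation.
S = P*H  [with P=2, H=-3]  = -6

-6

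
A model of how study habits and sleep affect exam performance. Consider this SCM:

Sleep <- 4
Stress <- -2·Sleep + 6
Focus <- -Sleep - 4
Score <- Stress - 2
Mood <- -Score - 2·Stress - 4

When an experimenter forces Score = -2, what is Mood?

Intervening sets Score = -2 and removes its equation (Score <- Stress - 2).
Stress = -2·Sleep + 6  [with Sleep=4]  = -2
Mood = -Score - 2·Stress - 4  [with Score=-2, Stress=-2]  = 2

2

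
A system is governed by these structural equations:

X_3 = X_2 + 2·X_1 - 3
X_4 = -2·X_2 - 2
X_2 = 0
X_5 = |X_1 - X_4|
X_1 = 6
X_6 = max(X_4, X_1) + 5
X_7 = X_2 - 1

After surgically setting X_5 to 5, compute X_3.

do(X_5=5) replaces the equation X_5 = |X_1 - X_4| with the constant X_5 = 5.
X_3 is not downstream of the intervention, so its value is determined by the original equations.
X_3 = X_2 + 2·X_1 - 3  [with X_2=0, X_1=6]  = 9

9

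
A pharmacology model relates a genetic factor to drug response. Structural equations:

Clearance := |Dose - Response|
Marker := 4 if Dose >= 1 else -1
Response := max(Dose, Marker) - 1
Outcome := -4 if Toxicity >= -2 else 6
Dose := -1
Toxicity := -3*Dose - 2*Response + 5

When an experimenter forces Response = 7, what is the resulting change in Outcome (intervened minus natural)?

The intervention breaks the incoming arrows to Response: Response := max(Dose, Marker) - 1 no longer applies, and Response = 7.
Toxicity = -3*Dose - 2*Response + 5  [with Dose=-1, Response=7]  = -6
Outcome = -4 if Toxicity >= -2 else 6  [with Toxicity=-6]  = 6
Without intervention: Marker = 4 if Dose >= 1 else -1  [with Dose=-1]  = -1; Response = max(Dose, Marker) - 1  [with Dose=-1, Marker=-1]  = -2; Toxicity = -3*Dose - 2*Response + 5  [with Dose=-1, Response=-2]  = 12; Outcome = -4 if Toxicity >= -2 else 6  [with Toxicity=12]  = -4.
Change = 6 − (-4) = 10.

10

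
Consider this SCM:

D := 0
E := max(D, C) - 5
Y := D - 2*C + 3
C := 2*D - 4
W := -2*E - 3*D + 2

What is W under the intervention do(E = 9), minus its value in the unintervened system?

-28

do(E=9) replaces the equation E := max(D, C) - 5 with the constant E = 9.
W = -2*E - 3*D + 2  [with E=9, D=0]  = -16
Without intervention: C = 2*D - 4  [with D=0]  = -4; E = max(D, C) - 5  [with D=0, C=-4]  = -5; W = -2*E - 3*D + 2  [with E=-5, D=0]  = 12.
Change = -16 − 12 = -28.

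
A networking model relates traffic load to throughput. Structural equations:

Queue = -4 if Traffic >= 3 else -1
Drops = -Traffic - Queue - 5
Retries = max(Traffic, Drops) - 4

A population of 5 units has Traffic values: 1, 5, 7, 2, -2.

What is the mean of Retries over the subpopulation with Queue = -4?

E[Retries|Queue=-4] averages over only the 2 units with Queue=-4 (Traffic = 5, 7): Retries = 1, 3, mean 2.

2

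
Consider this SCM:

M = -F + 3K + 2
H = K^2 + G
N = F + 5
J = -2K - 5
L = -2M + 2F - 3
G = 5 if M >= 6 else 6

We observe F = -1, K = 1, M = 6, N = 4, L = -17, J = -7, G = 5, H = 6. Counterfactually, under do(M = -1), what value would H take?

7

The intervention breaks the incoming arrows to M: M = -F + 3K + 2 no longer applies, and M = -1.
G = 5 if M >= 6 else 6  [with M=-1]  = 6
H = K^2 + G  [with K=1, G=6]  = 7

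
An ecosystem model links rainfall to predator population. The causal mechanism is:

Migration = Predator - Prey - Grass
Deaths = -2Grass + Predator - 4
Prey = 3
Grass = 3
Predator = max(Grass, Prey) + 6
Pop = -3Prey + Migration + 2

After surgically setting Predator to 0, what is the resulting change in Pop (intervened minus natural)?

The intervention breaks the incoming arrows to Predator: Predator = max(Grass, Prey) + 6 no longer applies, and Predator = 0.
Migration = Predator - Prey - Grass  [with Predator=0, Prey=3, Grass=3]  = -6
Pop = -3Prey + Migration + 2  [with Prey=3, Migration=-6]  = -13
Without intervention: Predator = max(Grass, Prey) + 6  [with Grass=3, Prey=3]  = 9; Migration = Predator - Prey - Grass  [with Predator=9, Prey=3, Grass=3]  = 3; Pop = -3Prey + Migration + 2  [with Prey=3, Migration=3]  = -4.
Change = -13 − (-4) = -9.

-9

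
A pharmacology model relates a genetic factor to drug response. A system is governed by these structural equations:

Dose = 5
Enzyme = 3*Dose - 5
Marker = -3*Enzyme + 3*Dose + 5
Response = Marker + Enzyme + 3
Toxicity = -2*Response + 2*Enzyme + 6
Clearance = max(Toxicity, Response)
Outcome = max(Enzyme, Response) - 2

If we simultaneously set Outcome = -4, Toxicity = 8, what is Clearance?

Setting Outcome = -4, Toxicity = 8 by intervention discards those variables' equations.
Enzyme = 3*Dose - 5  [with Dose=5]  = 10
Marker = -3*Enzyme + 3*Dose + 5  [with Enzyme=10, Dose=5]  = -10
Response = Marker + Enzyme + 3  [with Marker=-10, Enzyme=10]  = 3
Clearance = max(Toxicity, Response)  [with Toxicity=8, Response=3]  = 8

8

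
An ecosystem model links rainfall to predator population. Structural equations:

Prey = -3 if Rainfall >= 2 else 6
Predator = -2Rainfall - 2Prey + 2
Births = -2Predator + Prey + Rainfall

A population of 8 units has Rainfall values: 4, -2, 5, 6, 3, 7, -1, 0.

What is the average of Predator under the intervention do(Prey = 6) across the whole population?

-15.5

Every unit gets Prey=6 under the intervention. Predator values become -18, -6, -20, -22, -16, -24, -8, -10; E[Predator|do(Prey=6)] = -15.5.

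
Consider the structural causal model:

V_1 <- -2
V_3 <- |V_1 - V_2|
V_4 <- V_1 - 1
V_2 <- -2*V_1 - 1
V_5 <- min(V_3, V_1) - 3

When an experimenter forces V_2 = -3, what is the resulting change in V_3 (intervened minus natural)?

The intervention breaks the incoming arrows to V_2: V_2 <- -2*V_1 - 1 no longer applies, and V_2 = -3.
V_3 = |V_1 - V_2|  [with V_1=-2, V_2=-3]  = 1
Without intervention: V_2 = -2*V_1 - 1  [with V_1=-2]  = 3; V_3 = |V_1 - V_2|  [with V_1=-2, V_2=3]  = 5.
Change = 1 − 5 = -4.

-4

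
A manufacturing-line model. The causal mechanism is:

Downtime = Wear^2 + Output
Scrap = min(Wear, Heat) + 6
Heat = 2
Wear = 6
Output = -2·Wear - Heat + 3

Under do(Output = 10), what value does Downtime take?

46

Intervening sets Output = 10 and removes its equation (Output = -2·Wear - Heat + 3).
Downtime = Wear^2 + Output  [with Wear=6, Output=10]  = 46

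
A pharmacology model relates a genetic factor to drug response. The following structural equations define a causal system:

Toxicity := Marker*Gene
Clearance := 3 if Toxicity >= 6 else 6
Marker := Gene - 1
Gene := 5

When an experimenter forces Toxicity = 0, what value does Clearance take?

6

The intervention breaks the incoming arrows to Toxicity: Toxicity := Marker*Gene no longer applies, and Toxicity = 0.
Clearance = 3 if Toxicity >= 6 else 6  [with Toxicity=0]  = 6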